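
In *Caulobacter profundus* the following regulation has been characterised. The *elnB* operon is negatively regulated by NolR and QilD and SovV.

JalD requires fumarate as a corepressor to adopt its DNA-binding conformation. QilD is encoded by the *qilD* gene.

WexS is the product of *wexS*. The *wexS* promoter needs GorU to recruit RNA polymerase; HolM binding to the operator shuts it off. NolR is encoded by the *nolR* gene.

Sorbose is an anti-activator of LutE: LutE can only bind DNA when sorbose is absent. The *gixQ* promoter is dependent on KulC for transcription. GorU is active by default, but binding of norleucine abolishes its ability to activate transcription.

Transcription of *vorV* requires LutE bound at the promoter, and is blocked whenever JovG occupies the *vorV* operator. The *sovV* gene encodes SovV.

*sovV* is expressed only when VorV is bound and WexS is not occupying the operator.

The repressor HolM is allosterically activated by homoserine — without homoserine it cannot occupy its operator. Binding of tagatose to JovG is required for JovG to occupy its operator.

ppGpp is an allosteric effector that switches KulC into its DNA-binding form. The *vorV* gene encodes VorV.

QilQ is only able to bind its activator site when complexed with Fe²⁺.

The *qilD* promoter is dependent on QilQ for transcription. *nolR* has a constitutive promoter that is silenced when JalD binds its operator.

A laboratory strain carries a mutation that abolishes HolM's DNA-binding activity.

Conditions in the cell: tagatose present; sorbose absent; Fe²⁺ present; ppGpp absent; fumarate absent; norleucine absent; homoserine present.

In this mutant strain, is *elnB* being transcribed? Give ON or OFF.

OFF

Fumarate is absent, so JalD is inactive.
With no repressor bound, *nolR* is transcribed.
So NolR is produced and active.
Fe²⁺ is present, so QilQ is active.
No repressor is bound and QilQ is active, so *qilD* is transcribed.
So QilD is produced and active.
HolM is non-functional in this strain, so it has no effect.
Norleucine is absent, so GorU is active.
No repressor is bound and GorU is active, so *wexS* is transcribed.
So WexS is produced and active.
Sorbose is absent, so LutE is active.
Tagatose is present, so JovG is active.
With repressor JovG bound, *vorV* is not transcribed.
So VorV is not produced.
With repressor WexS bound, *sovV* is not transcribed.
So SovV is not produced.
With repressor NolR bound, *elnB* is not transcribed.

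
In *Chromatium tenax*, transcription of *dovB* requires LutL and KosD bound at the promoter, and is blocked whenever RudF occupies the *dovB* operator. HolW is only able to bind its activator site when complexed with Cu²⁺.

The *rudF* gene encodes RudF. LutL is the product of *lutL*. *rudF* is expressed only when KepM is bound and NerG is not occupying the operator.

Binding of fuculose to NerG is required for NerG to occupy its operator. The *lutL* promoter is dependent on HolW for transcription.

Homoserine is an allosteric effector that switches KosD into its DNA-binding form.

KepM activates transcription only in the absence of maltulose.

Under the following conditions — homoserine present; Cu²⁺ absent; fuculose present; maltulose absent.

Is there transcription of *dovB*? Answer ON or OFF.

Fuculose is present, so NerG is active.
Maltulose is absent, so KepM is active.
With repressor NerG bound, *rudF* is not transcribed.
So RudF is not produced.
Cu²⁺ is absent, so HolW is inactive.
Required activator HolW is absent, so *lutL* is not transcribed.
So LutL is not produced.
Homoserine is present, so KosD is active.
Required activator LutL is absent, so *dovB* is not transcribed.

OFF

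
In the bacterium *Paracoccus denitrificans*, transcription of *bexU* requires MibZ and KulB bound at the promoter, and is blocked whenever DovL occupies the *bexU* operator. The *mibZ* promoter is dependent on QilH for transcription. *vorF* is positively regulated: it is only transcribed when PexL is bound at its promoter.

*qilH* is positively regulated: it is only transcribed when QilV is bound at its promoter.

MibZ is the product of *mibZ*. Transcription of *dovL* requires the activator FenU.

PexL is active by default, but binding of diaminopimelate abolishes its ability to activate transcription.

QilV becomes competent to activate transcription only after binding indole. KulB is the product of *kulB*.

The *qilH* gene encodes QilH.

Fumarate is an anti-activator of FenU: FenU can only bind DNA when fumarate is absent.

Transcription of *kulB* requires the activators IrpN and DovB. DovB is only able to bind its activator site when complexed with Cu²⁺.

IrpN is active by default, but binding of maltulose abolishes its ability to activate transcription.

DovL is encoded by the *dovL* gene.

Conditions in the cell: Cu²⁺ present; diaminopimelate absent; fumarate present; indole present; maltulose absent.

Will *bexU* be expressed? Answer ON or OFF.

Indole is present, so QilV is active.
No repressor is bound and QilV is active, so *qilH* is transcribed.
So QilH is produced and active.
No repressor is bound and QilH is active, so *mibZ* is transcribed.
So MibZ is produced and active.
Maltulose is absent, so IrpN is active.
Cu²⁺ is present, so DovB is active.
No repressor is bound and IrpN and DovB are active, so *kulB* is transcribed.
So KulB is produced and active.
Fumarate is present, so FenU is inactive.
Required activator FenU is absent, so *dovL* is not transcribed.
So DovL is not produced.
No repressor is bound and MibZ and KulB are active, so *bexU* is transcribed.

ON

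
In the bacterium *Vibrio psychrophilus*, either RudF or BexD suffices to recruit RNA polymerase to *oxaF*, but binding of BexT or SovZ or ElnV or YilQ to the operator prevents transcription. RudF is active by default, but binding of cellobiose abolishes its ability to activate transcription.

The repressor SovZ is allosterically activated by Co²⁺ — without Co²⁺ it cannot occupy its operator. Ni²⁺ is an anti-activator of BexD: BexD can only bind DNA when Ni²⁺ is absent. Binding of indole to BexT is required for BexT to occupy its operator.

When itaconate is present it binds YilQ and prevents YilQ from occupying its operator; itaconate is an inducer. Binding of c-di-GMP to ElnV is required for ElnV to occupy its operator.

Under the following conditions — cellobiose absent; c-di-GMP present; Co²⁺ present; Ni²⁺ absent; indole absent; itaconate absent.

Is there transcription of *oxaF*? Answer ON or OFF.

OFF

Indole is absent, so BexT is inactive.
Co²⁺ is present, so SovZ is active.
c-di-GMP is present, so ElnV is active.
Itaconate is absent, so YilQ is active.
Cellobiose is absent, so RudF is active.
Ni²⁺ is absent, so BexD is active.
With repressor SovZ bound, *oxaF* is not transcribed.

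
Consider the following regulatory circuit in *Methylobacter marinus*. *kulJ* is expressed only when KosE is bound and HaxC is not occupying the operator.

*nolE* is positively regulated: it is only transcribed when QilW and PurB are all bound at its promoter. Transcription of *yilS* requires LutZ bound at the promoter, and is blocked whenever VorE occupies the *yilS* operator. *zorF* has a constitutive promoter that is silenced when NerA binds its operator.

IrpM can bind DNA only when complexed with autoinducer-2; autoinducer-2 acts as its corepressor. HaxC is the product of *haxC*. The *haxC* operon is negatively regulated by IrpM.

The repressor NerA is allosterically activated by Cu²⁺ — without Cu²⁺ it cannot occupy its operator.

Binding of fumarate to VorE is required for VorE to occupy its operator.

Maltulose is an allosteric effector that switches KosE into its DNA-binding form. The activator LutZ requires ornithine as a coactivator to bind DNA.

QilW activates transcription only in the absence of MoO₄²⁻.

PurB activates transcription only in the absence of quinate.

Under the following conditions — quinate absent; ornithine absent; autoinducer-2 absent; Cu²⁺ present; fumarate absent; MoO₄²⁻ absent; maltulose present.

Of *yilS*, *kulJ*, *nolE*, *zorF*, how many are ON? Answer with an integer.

1

Fumarate is absent, so VorE is inactive.
Ornithine is absent, so LutZ is inactive.
Required activator LutZ is absent, so *yilS* is not transcribed.
→ *yilS* is OFF.
Autoinducer-2 is absent, so IrpM is inactive.
With no repressor bound, *haxC* is transcribed.
So HaxC is produced and active.
Maltulose is present, so KosE is active.
With repressor HaxC bound, *kulJ* is not transcribed.
→ *kulJ* is OFF.
MoO₄²⁻ is absent, so QilW is active.
Quinate is absent, so PurB is active.
No repressor is bound and QilW and PurB are active, so *nolE* is transcribed.
→ *nolE* is ON.
Cu²⁺ is present, so NerA is active.
With repressor NerA bound, *zorF* is not transcribed.
→ *zorF* is OFF.
1 of the 4 genes is transcribed.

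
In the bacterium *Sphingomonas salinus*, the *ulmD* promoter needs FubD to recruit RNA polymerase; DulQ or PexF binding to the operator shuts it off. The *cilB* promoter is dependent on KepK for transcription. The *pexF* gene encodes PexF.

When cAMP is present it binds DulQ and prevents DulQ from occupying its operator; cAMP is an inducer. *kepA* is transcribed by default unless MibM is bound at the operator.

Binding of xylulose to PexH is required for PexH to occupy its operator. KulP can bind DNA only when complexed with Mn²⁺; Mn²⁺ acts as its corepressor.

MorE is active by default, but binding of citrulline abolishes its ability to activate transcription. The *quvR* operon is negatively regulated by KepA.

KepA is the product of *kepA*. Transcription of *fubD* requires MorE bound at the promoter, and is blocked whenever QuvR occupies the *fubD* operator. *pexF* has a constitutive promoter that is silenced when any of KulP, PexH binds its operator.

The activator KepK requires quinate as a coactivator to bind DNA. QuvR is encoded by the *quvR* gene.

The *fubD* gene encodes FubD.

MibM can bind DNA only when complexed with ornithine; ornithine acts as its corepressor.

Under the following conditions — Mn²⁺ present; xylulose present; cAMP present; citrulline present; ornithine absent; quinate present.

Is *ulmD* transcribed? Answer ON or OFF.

OFF

cAMP is present, so DulQ is inactive.
Mn²⁺ is present, so KulP is active.
Xylulose is present, so PexH is active.
With repressor KulP bound, *pexF* is not transcribed.
So PexF is not produced.
Ornithine is absent, so MibM is inactive.
With no repressor bound, *kepA* is transcribed.
So KepA is produced and active.
With repressor KepA bound, *quvR* is not transcribed.
So QuvR is not produced.
Citrulline is present, so MorE is inactive.
Required activator MorE is absent, so *fubD* is not transcribed.
So FubD is not produced.
Required activator FubD is absent, so *ulmD* is not transcribed.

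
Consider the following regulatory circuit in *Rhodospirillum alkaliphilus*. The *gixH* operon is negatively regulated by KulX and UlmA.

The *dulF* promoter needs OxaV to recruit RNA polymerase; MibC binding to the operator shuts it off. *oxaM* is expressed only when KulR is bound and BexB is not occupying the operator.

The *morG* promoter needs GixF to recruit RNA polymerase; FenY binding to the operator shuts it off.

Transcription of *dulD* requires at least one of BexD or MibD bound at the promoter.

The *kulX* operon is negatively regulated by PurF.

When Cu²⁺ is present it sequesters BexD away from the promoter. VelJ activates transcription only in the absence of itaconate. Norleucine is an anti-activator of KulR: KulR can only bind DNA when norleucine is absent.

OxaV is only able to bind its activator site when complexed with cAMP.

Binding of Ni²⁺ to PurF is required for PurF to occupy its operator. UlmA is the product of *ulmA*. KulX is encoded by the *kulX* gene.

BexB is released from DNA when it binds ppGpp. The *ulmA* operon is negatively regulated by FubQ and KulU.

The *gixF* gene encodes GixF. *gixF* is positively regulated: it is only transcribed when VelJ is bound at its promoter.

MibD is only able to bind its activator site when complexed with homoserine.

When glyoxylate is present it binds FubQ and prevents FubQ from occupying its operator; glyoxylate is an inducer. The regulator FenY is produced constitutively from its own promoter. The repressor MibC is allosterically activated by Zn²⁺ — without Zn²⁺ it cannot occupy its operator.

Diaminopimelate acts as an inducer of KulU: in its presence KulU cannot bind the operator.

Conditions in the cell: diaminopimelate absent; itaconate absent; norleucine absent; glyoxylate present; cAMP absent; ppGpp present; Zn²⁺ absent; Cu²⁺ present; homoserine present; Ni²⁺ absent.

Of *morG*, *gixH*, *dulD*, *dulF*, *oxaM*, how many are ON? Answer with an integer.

2

FenY is produced constitutively and is active.
Itaconate is absent, so VelJ is active.
No repressor is bound and VelJ is active, so *gixF* is transcribed.
So GixF is produced and active.
With repressor FenY bound, *morG* is not transcribed.
→ *morG* is OFF.
Ni²⁺ is absent, so PurF is inactive.
With no repressor bound, *kulX* is transcribed.
So KulX is produced and active.
Glyoxylate is present, so FubQ is inactive.
Diaminopimelate is absent, so KulU is active.
With repressor KulU bound, *ulmA* is not transcribed.
So UlmA is not produced.
With repressor KulX bound, *gixH* is not transcribed.
→ *gixH* is OFF.
Cu²⁺ is present, so BexD is inactive.
Homoserine is present, so MibD is active.
Activator MibD is present, so *dulD* is transcribed.
→ *dulD* is ON.
Zn²⁺ is absent, so MibC is inactive.
cAMP is absent, so OxaV is inactive.
Required activator OxaV is absent, so *dulF* is not transcribed.
→ *dulF* is OFF.
Norleucine is absent, so KulR is active.
ppGpp is present, so BexB is inactive.
No repressor is bound and KulR is active, so *oxaM* is transcribed.
→ *oxaM* is ON.
2 of the 5 genes are transcribed.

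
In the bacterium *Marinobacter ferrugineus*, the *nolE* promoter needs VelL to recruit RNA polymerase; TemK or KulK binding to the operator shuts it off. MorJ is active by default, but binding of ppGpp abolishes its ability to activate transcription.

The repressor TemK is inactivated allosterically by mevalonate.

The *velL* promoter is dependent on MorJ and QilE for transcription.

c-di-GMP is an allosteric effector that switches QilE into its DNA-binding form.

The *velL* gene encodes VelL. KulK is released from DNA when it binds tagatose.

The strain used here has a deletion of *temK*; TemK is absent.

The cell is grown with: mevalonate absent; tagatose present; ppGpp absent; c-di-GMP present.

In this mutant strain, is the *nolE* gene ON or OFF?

ppGpp is absent, so MorJ is active.
c-di-GMP is present, so QilE is active.
No repressor is bound and MorJ and QilE are active, so *velL* is transcribed.
So VelL is produced and active.
TemK is non-functional in this strain, so it has no effect.
Tagatose is present, so KulK is inactive.
No repressor is bound and VelL is active, so *nolE* is transcribed.

ON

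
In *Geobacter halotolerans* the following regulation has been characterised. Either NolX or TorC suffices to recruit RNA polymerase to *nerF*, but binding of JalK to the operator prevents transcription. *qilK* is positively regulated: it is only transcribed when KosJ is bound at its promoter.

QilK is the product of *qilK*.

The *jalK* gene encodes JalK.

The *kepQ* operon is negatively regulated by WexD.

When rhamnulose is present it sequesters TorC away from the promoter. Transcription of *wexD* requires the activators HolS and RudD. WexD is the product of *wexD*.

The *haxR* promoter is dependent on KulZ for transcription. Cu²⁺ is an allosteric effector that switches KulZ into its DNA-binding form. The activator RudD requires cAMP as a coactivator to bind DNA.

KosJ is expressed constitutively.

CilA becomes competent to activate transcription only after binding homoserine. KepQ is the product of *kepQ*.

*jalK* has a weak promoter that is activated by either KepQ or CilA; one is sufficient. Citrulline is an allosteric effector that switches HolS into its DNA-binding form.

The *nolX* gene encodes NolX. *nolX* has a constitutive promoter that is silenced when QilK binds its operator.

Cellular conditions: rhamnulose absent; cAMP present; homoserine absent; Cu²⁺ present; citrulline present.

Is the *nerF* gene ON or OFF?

KosJ is produced constitutively and is active.
No repressor is bound and KosJ is active, so *qilK* is transcribed.
So QilK is produced and active.
With repressor QilK bound, *nolX* is not transcribed.
So NolX is not produced.
Rhamnulose is absent, so TorC is active.
Citrulline is present, so HolS is active.
cAMP is present, so RudD is active.
No repressor is bound and HolS and RudD are active, so *wexD* is transcribed.
So WexD is produced and active.
With repressor WexD bound, *kepQ* is not transcribed.
So KepQ is not produced.
Homoserine is absent, so CilA is inactive.
No activator is available at the *jalK* promoter, so *jalK* is not transcribed.
So JalK is not produced.
Activator TorC is present, so *nerF* is transcribed.

ON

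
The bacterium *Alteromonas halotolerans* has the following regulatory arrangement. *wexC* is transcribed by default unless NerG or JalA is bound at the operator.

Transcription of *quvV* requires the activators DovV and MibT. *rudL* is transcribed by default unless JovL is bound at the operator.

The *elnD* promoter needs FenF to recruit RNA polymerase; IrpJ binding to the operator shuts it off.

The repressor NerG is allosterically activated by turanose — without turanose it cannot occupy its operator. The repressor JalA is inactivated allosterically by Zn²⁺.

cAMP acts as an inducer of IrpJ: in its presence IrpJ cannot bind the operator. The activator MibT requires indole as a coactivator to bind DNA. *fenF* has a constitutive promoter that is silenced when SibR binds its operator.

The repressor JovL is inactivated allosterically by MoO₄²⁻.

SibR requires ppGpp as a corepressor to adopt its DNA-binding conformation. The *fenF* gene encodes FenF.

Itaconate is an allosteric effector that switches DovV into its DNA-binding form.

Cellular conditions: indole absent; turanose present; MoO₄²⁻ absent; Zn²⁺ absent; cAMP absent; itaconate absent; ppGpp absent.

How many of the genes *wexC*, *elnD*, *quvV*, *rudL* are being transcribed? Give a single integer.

Turanose is present, so NerG is active.
Zn²⁺ is absent, so JalA is active.
With repressor NerG bound, *wexC* is not transcribed.
→ *wexC* is OFF.
ppGpp is absent, so SibR is inactive.
With no repressor bound, *fenF* is transcribed.
So FenF is produced and active.
cAMP is absent, so IrpJ is active.
With repressor IrpJ bound, *elnD* is not transcribed.
→ *elnD* is OFF.
Itaconate is absent, so DovV is inactive.
Indole is absent, so MibT is inactive.
Required activator DovV is absent, so *quvV* is not transcribed.
→ *quvV* is OFF.
MoO₄²⁻ is absent, so JovL is active.
With repressor JovL bound, *rudL* is not transcribed.
→ *rudL* is OFF.
0 of the 4 genes are transcribed.

0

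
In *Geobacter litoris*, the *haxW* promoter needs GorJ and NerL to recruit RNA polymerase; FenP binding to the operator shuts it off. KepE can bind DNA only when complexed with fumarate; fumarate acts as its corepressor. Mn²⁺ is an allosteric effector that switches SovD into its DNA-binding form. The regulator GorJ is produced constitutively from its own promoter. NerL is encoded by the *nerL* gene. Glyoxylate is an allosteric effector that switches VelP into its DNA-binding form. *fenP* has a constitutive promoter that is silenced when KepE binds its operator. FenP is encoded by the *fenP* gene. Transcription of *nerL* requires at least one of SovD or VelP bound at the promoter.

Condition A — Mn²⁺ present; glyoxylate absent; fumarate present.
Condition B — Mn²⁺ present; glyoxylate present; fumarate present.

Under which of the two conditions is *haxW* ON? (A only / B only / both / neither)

both

Condition A:
GorJ is produced constitutively and is active.
Mn²⁺ is present, so SovD is active.
Glyoxylate is absent, so VelP is inactive.
Activator SovD is present, so *nerL* is transcribed.
So NerL is produced and active.
Fumarate is present, so KepE is active.
With repressor KepE bound, *fenP* is not transcribed.
So FenP is not produced.
No repressor is bound and GorJ and NerL are active, so *haxW* is transcribed.
→ *haxW* is ON in A.
Condition B:
GorJ is produced constitutively and is active.
Mn²⁺ is present, so SovD is active.
Glyoxylate is present, so VelP is active.
Activator SovD is present, so *nerL* is transcribed.
So NerL is produced and active.
Fumarate is present, so KepE is active.
With repressor KepE bound, *fenP* is not transcribed.
So FenP is not produced.
No repressor is bound and GorJ and NerL are active, so *haxW* is transcribed.
→ *haxW* is ON in B.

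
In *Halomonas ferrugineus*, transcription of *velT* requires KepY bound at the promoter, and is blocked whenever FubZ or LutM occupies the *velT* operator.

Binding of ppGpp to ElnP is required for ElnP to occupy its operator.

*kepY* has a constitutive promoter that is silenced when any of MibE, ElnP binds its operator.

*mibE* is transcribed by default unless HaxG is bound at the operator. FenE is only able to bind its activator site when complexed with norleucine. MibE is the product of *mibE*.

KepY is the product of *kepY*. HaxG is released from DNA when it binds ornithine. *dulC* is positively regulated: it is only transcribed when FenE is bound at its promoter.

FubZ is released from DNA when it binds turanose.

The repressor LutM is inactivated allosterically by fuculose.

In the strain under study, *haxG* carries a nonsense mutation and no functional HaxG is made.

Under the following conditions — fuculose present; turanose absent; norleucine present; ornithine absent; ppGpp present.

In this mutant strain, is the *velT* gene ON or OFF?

Turanose is absent, so FubZ is active.
Fuculose is present, so LutM is inactive.
HaxG is non-functional in this strain, so it has no effect.
With no repressor bound, *mibE* is transcribed.
So MibE is produced and active.
ppGpp is present, so ElnP is active.
With repressor MibE bound, *kepY* is not transcribed.
So KepY is not produced.
With repressor FubZ bound, *velT* is not transcribed.

OFF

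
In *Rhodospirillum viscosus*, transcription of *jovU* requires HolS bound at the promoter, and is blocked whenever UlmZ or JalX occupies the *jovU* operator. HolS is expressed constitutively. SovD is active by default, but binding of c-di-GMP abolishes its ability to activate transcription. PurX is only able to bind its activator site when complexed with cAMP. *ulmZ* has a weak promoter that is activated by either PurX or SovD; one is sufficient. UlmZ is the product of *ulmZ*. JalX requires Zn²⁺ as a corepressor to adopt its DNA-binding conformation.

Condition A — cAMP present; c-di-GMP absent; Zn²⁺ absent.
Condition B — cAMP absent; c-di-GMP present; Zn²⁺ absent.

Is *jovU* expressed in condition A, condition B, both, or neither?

Condition A:
cAMP is present, so PurX is active.
c-di-GMP is absent, so SovD is active.
Activator PurX is present, so *ulmZ* is transcribed.
So UlmZ is produced and active.
Zn²⁺ is absent, so JalX is inactive.
HolS is produced constitutively and is active.
With repressor UlmZ bound, *jovU* is not transcribed.
→ *jovU* is OFF in A.
Condition B:
cAMP is absent, so PurX is inactive.
c-di-GMP is present, so SovD is inactive.
No activator is available at the *ulmZ* promoter, so *ulmZ* is not transcribed.
So UlmZ is not produced.
Zn²⁺ is absent, so JalX is inactive.
HolS is produced constitutively and is active.
No repressor is bound and HolS is active, so *jovU* is transcribed.
→ *jovU* is ON in B.

B only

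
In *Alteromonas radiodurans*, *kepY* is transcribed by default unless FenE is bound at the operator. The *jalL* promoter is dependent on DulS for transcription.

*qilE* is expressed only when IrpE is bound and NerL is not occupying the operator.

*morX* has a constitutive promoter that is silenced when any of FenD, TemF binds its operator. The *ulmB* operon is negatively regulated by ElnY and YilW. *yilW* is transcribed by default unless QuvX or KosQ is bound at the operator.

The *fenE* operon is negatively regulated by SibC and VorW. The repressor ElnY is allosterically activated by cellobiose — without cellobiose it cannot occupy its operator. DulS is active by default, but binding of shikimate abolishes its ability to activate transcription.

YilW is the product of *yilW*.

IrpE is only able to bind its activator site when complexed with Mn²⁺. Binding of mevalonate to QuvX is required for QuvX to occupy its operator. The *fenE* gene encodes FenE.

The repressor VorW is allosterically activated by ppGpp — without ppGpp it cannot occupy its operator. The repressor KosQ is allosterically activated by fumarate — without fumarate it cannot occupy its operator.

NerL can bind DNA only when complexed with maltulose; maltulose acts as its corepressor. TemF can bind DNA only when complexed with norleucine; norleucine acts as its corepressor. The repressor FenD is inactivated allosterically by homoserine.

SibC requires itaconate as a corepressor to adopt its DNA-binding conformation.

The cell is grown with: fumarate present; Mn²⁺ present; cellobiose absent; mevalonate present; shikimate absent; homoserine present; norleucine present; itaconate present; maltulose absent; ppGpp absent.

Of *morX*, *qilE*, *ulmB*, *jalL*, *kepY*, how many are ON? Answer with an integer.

Homoserine is present, so FenD is inactive.
Norleucine is present, so TemF is active.
With repressor TemF bound, *morX* is not transcribed.
→ *morX* is OFF.
Mn²⁺ is present, so IrpE is active.
Maltulose is absent, so NerL is inactive.
No repressor is bound and IrpE is active, so *qilE* is transcribed.
→ *qilE* is ON.
Cellobiose is absent, so ElnY is inactive.
Mevalonate is present, so QuvX is active.
Fumarate is present, so KosQ is active.
With repressor QuvX bound, *yilW* is not transcribed.
So YilW is not produced.
With no repressor bound, *ulmB* is transcribed.
→ *ulmB* is ON.
Shikimate is absent, so DulS is active.
No repressor is bound and DulS is active, so *jalL* is transcribed.
→ *jalL* is ON.
Itaconate is present, so SibC is active.
ppGpp is absent, so VorW is inactive.
With repressor SibC bound, *fenE* is not transcribed.
So FenE is not produced.
With no repressor bound, *kepY* is transcribed.
→ *kepY* is ON.
4 of the 5 genes are transcribed.

4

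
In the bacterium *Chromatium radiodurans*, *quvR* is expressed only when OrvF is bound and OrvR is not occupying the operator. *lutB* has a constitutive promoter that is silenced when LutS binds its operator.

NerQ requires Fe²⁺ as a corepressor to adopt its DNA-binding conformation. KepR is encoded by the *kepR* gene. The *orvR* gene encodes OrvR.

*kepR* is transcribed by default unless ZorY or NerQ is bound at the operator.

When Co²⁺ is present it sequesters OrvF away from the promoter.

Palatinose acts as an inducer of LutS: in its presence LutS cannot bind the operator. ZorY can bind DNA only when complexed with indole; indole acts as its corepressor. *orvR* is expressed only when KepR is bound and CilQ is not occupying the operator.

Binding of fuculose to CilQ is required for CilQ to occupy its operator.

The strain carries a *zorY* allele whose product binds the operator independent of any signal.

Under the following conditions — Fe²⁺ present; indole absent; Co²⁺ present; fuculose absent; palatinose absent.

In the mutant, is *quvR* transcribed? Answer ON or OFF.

OFF

Fuculose is absent, so CilQ is inactive.
ZorY is constitutively active in this strain.
Fe²⁺ is present, so NerQ is active.
With repressor ZorY bound, *kepR* is not transcribed.
So KepR is not produced.
Required activator KepR is absent, so *orvR* is not transcribed.
So OrvR is not produced.
Co²⁺ is present, so OrvF is inactive.
Required activator OrvF is absent, so *quvR* is not transcribed.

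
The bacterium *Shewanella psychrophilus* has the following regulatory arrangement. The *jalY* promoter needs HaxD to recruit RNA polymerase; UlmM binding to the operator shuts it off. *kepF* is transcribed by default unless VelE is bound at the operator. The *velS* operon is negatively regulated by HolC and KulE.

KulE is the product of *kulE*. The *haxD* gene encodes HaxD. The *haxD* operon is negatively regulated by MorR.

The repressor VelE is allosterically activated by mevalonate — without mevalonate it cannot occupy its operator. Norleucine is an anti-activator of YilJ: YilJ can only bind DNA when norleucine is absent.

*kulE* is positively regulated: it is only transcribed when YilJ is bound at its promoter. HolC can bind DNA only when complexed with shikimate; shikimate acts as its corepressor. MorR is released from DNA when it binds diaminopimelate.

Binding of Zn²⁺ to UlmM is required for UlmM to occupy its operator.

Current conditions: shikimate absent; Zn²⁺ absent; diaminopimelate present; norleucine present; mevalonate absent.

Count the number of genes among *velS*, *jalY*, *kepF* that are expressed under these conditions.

3

Shikimate is absent, so HolC is inactive.
Norleucine is present, so YilJ is inactive.
Required activator YilJ is absent, so *kulE* is not transcribed.
So KulE is not produced.
With no repressor bound, *velS* is transcribed.
→ *velS* is ON.
Zn²⁺ is absent, so UlmM is inactive.
Diaminopimelate is present, so MorR is inactive.
With no repressor bound, *haxD* is transcribed.
So HaxD is produced and active.
No repressor is bound and HaxD is active, so *jalY* is transcribed.
→ *jalY* is ON.
Mevalonate is absent, so VelE is inactive.
With no repressor bound, *kepF* is transcribed.
→ *kepF* is ON.
3 of the 3 genes are transcribed.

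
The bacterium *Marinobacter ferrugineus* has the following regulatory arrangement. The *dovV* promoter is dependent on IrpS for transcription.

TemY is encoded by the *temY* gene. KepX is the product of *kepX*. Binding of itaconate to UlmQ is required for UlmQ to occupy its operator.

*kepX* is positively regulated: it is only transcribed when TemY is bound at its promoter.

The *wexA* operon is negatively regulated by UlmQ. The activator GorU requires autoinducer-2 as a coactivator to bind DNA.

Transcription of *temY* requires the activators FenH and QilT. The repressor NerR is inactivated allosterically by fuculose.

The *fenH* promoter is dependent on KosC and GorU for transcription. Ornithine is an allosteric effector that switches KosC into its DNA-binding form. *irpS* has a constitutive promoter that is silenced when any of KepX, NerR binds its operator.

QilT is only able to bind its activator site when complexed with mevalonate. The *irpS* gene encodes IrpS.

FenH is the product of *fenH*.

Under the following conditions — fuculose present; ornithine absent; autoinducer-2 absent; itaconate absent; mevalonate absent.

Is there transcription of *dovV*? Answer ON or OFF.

ON

Ornithine is absent, so KosC is inactive.
Autoinducer-2 is absent, so GorU is inactive.
Required activator KosC is absent, so *fenH* is not transcribed.
So FenH is not produced.
Mevalonate is absent, so QilT is inactive.
Required activator FenH is absent, so *temY* is not transcribed.
So TemY is not produced.
Required activator TemY is absent, so *kepX* is not transcribed.
So KepX is not produced.
Fuculose is present, so NerR is inactive.
With no repressor bound, *irpS* is transcribed.
So IrpS is produced and active.
No repressor is bound and IrpS is active, so *dovV* is transcribed.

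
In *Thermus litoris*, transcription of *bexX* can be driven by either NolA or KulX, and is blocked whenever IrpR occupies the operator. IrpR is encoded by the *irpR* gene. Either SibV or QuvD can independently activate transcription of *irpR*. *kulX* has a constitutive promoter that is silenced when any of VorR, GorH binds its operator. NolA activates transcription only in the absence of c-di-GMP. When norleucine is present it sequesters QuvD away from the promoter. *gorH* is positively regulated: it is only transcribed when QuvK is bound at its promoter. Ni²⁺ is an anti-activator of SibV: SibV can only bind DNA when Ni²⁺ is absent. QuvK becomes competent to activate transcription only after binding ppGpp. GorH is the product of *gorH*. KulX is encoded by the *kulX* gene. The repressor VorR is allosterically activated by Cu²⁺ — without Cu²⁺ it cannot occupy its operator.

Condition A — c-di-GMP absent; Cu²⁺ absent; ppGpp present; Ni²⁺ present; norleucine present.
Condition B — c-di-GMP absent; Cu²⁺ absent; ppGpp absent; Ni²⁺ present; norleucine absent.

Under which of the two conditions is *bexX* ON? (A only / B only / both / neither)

A only

Condition A:
c-di-GMP is absent, so NolA is active.
Cu²⁺ is absent, so VorR is inactive.
ppGpp is present, so QuvK is active.
No repressor is bound and QuvK is active, so *gorH* is transcribed.
So GorH is produced and active.
With repressor GorH bound, *kulX* is not transcribed.
So KulX is not produced.
Ni²⁺ is present, so SibV is inactive.
Norleucine is present, so QuvD is inactive.
No activator is available at the *irpR* promoter, so *irpR* is not transcribed.
So IrpR is not produced.
Activator NolA is present, so *bexX* is transcribed.
→ *bexX* is ON in A.
Condition B:
c-di-GMP is absent, so NolA is active.
Cu²⁺ is absent, so VorR is inactive.
ppGpp is absent, so QuvK is inactive.
Required activator QuvK is absent, so *gorH* is not transcribed.
So GorH is not produced.
With no repressor bound, *kulX* is transcribed.
So KulX is produced and active.
Ni²⁺ is present, so SibV is inactive.
Norleucine is absent, so QuvD is active.
Activator QuvD is present, so *irpR* is transcribed.
So IrpR is produced and active.
With repressor IrpR bound, *bexX* is not transcribed.
→ *bexX* is OFF in B.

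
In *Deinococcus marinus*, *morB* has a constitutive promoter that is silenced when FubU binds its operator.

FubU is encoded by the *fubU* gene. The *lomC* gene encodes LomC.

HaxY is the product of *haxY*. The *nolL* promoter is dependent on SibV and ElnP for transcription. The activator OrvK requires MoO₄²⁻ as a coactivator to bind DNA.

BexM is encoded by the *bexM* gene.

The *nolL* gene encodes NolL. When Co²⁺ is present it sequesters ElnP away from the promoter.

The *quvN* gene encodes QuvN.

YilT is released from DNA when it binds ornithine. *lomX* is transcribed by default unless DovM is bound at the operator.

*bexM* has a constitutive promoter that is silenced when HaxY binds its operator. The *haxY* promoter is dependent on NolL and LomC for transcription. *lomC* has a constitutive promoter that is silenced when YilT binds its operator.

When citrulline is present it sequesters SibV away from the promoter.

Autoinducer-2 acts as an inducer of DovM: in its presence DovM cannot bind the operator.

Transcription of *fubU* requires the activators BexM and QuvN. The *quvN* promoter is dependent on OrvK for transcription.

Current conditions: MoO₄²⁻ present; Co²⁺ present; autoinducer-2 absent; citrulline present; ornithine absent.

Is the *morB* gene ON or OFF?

OFF

Citrulline is present, so SibV is inactive.
Co²⁺ is present, so ElnP is inactive.
Required activator SibV is absent, so *nolL* is not transcribed.
So NolL is not produced.
Ornithine is absent, so YilT is active.
With repressor YilT bound, *lomC* is not transcribed.
So LomC is not produced.
Required activator NolL is absent, so *haxY* is not transcribed.
So HaxY is not produced.
With no repressor bound, *bexM* is transcribed.
So BexM is produced and active.
MoO₄²⁻ is present, so OrvK is active.
No repressor is bound and OrvK is active, so *quvN* is transcribed.
So QuvN is produced and active.
No repressor is bound and BexM and QuvN are active, so *fubU* is transcribed.
So FubU is produced and active.
With repressor FubU bound, *morB* is not transcribed.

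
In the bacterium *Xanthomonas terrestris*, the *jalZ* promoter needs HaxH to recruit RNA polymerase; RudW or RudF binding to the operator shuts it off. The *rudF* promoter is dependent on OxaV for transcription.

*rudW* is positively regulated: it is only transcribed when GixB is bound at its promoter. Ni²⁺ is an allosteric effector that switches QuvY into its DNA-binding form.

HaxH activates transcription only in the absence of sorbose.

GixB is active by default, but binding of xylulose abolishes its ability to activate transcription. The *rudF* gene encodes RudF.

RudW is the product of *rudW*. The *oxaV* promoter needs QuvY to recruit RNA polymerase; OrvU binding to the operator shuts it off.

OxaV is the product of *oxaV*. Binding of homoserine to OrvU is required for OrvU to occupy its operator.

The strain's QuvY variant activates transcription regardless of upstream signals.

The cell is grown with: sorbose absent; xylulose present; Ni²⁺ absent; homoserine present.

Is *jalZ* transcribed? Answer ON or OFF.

ON

Xylulose is present, so GixB is inactive.
Required activator GixB is absent, so *rudW* is not transcribed.
So RudW is not produced.
Sorbose is absent, so HaxH is active.
Homoserine is present, so OrvU is active.
QuvY is constitutively active in this strain.
With repressor OrvU bound, *oxaV* is not transcribed.
So OxaV is not produced.
Required activator OxaV is absent, so *rudF* is not transcribed.
So RudF is not produced.
No repressor is bound and HaxH is active, so *jalZ* is transcribed.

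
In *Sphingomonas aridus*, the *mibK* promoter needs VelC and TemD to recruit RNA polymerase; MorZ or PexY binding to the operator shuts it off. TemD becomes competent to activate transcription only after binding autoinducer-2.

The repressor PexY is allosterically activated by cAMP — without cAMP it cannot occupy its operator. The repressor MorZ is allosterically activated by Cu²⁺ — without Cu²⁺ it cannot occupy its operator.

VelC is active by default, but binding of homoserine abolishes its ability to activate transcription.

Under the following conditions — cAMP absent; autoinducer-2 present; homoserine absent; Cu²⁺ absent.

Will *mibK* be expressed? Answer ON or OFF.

ON

Homoserine is absent, so VelC is active.
Autoinducer-2 is present, so TemD is active.
Cu²⁺ is absent, so MorZ is inactive.
cAMP is absent, so PexY is inactive.
No repressor is bound and VelC and TemD are active, so *mibK* is transcribed.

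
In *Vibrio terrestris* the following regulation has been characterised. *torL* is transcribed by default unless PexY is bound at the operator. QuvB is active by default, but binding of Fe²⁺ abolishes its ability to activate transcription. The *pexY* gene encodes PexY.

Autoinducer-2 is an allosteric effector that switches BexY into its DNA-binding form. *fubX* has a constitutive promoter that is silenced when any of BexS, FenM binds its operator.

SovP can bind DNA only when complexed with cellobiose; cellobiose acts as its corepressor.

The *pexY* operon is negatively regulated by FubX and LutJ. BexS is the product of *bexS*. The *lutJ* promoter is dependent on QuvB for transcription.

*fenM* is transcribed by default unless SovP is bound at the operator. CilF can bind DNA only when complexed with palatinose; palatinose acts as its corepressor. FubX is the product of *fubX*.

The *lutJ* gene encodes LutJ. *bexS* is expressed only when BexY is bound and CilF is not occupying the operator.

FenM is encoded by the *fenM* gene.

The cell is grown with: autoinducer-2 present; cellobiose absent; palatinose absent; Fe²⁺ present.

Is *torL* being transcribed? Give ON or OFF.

OFF

Palatinose is absent, so CilF is inactive.
Autoinducer-2 is present, so BexY is active.
No repressor is bound and BexY is active, so *bexS* is transcribed.
So BexS is produced and active.
Cellobiose is absent, so SovP is inactive.
With no repressor bound, *fenM* is transcribed.
So FenM is produced and active.
With repressor BexS bound, *fubX* is not transcribed.
So FubX is not produced.
Fe²⁺ is present, so QuvB is inactive.
Required activator QuvB is absent, so *lutJ* is not transcribed.
So LutJ is not produced.
With no repressor bound, *pexY* is transcribed.
So PexY is produced and active.
With repressor PexY bound, *torL* is not transcribed.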